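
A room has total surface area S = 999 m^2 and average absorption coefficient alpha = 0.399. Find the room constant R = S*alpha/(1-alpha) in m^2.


R = 999 * 0.399 / (1 - 0.399) = 663.23 m^2


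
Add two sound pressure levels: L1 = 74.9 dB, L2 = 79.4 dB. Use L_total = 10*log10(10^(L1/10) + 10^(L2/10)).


10^(74.9/10) = 3.0903e+07
10^(79.4/10) = 8.70964e+07
Sum = 3.0903e+07 + 8.70964e+07 = 1.17999e+08
L_total = 10*log10(1.17999e+08) = 80.719 dB


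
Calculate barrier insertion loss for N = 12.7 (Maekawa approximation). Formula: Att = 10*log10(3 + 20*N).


3 + 20*N = 3 + 20*12.7 = 257
Att = 10*log10(257) = 24.099 dB


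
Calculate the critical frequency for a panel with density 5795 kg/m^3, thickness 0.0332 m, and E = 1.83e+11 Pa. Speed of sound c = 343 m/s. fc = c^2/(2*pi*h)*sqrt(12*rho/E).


12*rho/E = 12*5795/1.83e+11 = 3.8e-07
sqrt(12*rho/E) = sqrt(3.8e-07) = 0.000616441
c^2/(2*pi*h) = 343^2/(2*pi*0.0332) = 563989
fc = 563989 * 0.000616441 = 347.67 Hz


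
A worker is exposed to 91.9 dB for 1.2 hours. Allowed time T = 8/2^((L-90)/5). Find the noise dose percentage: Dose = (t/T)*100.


T_allowed = 8 / 2^((91.9 - 90)/5) = 6.1475 hr
Dose = 1.2 / 6.1475 * 100 = 19.52 %


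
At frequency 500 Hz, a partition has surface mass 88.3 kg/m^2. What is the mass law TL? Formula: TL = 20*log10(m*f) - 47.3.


m * f = 88.3 * 500 = 44150
20*log10(44150) = 92.8986 dB
TL = 92.8986 - 47.3 = 45.599 dB


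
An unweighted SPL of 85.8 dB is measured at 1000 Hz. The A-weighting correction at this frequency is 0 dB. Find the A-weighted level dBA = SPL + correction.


A-weighting table: 1000 Hz -> 0 dB correction
SPL_A = SPL + correction = 85.8 + (0) = 85.8 dBA


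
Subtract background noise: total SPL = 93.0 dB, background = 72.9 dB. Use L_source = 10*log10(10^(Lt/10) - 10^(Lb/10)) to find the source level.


10^(93.0/10) = 1.99526e+09
10^(72.9/10) = 1.94984e+07
Difference = 1.99526e+09 - 1.94984e+07 = 1.97576e+09
L_source = 10*log10(1.97576e+09) = 92.957 dB


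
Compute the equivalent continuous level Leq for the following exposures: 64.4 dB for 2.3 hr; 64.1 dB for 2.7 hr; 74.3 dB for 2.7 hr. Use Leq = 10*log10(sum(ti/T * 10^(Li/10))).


T_total = 2.3 + 2.7 + 2.7 = 7.7 hr
(2.3/7.7) * 10^(64.4/10) = 822692
(2.7/7.7) * 10^(64.1/10) = 901308
(2.7/7.7) * 10^(74.3/10) = 9.43785e+06
Sum = 822692 + 901308 + 9.43785e+06 = 1.11618e+07
Leq = 10*log10(1.11618e+07) = 70.477 dB


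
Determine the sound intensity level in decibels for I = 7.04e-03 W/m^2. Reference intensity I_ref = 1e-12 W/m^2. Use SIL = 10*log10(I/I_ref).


I / I_ref = 7.04e-03 / 1e-12 = 7.04e+09
SIL = 10 * log10(7.04e+09) = 98.476 dB


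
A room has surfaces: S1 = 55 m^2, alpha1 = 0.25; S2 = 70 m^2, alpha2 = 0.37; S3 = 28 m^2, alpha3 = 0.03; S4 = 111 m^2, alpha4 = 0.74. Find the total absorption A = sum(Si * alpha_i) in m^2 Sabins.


55 * 0.25 = 13.75
70 * 0.37 = 25.9
28 * 0.03 = 0.84
111 * 0.74 = 82.14
A_total = 13.75 + 25.9 + 0.84 + 82.14 = 122.63 m^2


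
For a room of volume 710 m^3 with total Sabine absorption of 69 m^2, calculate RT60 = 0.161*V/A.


RT60 = 0.161 * 710 / 69 = 1.6567 s


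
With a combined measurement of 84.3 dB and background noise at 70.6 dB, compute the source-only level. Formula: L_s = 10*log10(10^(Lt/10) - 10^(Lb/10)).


10^(84.3/10) = 2.69153e+08
10^(70.6/10) = 1.14815e+07
Difference = 2.69153e+08 - 1.14815e+07 = 2.57672e+08
L_source = 10*log10(2.57672e+08) = 84.111 dB


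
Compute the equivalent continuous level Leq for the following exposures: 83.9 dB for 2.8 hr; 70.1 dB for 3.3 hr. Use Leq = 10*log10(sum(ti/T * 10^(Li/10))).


T_total = 2.8 + 3.3 = 6.1 hr
(2.8/6.1) * 10^(83.9/10) = 1.12675e+08
(3.3/6.1) * 10^(70.1/10) = 5.53585e+06
Sum = 1.12675e+08 + 5.53585e+06 = 1.18211e+08
Leq = 10*log10(1.18211e+08) = 80.727 dB


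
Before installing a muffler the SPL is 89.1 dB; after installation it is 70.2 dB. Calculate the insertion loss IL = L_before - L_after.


Insertion loss = SPL without muffler - SPL with muffler
IL = 89.1 - 70.2 = 18.9 dB


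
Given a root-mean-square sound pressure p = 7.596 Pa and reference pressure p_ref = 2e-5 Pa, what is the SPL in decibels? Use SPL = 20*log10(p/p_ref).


p / p_ref = 7.596 / 2e-5 = 379800
SPL = 20 * log10(379800) = 111.59 dB


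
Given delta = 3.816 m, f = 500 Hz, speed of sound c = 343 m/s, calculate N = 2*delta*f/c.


N = 2*delta*f/c = 2*delta/lambda, where lambda = c/f
lambda = 343 / 500 = 0.686 m
N = 2 * 3.816 / 0.686 = 11.125


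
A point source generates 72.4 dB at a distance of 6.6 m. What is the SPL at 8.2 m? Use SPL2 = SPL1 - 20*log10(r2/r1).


r2/r1 = 8.2/6.6 = 1.24242
Correction = 20*log10(1.24242) = 1.88537 dB
SPL2 = 72.4 - 1.88537 = 70.515 dB


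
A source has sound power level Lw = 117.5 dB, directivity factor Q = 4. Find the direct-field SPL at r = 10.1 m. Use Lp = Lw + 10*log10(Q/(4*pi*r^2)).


4*pi*r^2 = 4*pi*10.1^2 = 1281.9 m^2
Q / (4*pi*r^2) = 4 / 1281.9 = 0.00312037
Lp = 117.5 + 10*log10(0.00312037) = 92.442 dB


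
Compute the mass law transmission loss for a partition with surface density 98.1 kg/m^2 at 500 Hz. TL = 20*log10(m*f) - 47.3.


m * f = 98.1 * 500 = 49050
20*log10(49050) = 93.8128 dB
TL = 93.8128 - 47.3 = 46.513 dB


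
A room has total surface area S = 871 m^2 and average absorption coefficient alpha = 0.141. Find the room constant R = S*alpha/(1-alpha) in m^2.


R = 871 * 0.141 / (1 - 0.141) = 142.97 m^2


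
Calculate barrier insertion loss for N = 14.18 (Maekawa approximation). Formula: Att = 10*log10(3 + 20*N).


3 + 20*N = 3 + 20*14.18 = 286.6
Att = 10*log10(286.6) = 24.573 dB


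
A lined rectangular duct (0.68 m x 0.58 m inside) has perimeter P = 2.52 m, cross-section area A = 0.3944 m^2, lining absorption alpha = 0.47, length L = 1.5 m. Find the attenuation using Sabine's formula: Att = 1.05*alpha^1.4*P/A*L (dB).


alpha^1.4 = 0.47^1.4 = 0.347486
Attenuation rate = 1.05 * alpha^1.4 * P / A
= 1.05 * 0.347486 * 2.52 / 0.3944 = 2.33126 dB/m
Total Att = 2.33126 * 1.5 = 3.4969 dB


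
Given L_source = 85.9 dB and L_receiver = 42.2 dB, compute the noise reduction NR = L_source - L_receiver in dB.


NR = L_source - L_receiver (difference between source and receiving room levels)
NR = 85.9 - 42.2 = 43.7 dB


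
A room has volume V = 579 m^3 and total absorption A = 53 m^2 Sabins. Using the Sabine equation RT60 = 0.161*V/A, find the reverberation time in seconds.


RT60 = 0.161 * 579 / 53 = 1.7588 s


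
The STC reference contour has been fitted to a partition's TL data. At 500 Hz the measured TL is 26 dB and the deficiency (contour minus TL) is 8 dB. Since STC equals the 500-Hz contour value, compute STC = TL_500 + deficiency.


By ASTM E413, STC = value of the fitted reference contour at 500 Hz.
Contour value at 500 Hz = TL_500 + deficiency = 26 + 8 = 34
STC = 34


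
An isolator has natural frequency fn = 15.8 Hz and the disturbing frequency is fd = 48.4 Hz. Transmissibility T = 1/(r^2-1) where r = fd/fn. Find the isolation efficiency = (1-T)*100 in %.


r = 48.4 / 15.8 = 3.06329
r^2 - 1 = 3.06329^2 - 1 = 8.38375
T = 1/8.38375 = 0.119278
Efficiency = (1 - 0.119278)*100 = 88.072 %


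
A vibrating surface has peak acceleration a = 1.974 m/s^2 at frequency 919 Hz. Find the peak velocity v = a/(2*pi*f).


omega = 2*pi*f = 2*pi*919 = 5774.25 rad/s
v = a / omega = 1.974 / 5774.25 = 0.00034186 m/s


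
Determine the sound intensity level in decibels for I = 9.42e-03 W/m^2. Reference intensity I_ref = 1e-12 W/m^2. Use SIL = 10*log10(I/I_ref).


I / I_ref = 9.42e-03 / 1e-12 = 9.42e+09
SIL = 10 * log10(9.42e+09) = 99.741 dB


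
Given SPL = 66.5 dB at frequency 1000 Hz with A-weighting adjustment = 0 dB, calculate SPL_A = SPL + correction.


A-weighting table: 1000 Hz -> 0 dB correction
SPL_A = SPL + correction = 66.5 + (0) = 66.5 dBA


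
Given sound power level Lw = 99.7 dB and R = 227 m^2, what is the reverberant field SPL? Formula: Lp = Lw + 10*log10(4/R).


4/R = 4/227 = 0.0176211
Lp = 99.7 + 10*log10(0.0176211) = 82.16 dB


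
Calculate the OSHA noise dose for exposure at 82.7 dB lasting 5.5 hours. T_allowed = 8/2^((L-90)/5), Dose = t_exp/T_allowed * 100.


T_allowed = 8 / 2^((82.7 - 90)/5) = 22.0087 hr
Dose = 5.5 / 22.0087 * 100 = 24.99 %


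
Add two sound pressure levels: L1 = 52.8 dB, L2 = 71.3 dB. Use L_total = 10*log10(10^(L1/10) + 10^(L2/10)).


10^(52.8/10) = 190546
10^(71.3/10) = 1.34896e+07
Sum = 190546 + 1.34896e+07 = 1.36801e+07
L_total = 10*log10(1.36801e+07) = 71.361 dB


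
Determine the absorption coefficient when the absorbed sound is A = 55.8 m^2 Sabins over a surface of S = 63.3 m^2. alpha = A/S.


Absorption coefficient = absorbed power / incident power
alpha = A / S = 55.8 / 63.3 = 0.88152


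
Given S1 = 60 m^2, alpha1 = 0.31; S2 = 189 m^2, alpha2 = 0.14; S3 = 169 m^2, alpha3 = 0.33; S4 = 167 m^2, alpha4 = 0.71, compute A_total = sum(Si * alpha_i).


60 * 0.31 = 18.6
189 * 0.14 = 26.46
169 * 0.33 = 55.77
167 * 0.71 = 118.57
A_total = 18.6 + 26.46 + 55.77 + 118.57 = 219.4 m^2


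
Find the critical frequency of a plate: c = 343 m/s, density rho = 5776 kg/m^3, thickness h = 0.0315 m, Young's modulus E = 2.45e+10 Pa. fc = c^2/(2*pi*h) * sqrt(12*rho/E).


12*rho/E = 12*5776/2.45e+10 = 2.82906e-06
sqrt(12*rho/E) = sqrt(2.82906e-06) = 0.00168198
c^2/(2*pi*h) = 343^2/(2*pi*0.0315) = 594426
fc = 594426 * 0.00168198 = 999.81 Hz


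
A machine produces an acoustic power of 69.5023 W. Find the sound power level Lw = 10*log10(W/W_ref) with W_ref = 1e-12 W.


W / W_ref = 69.5023 / 1e-12 = 6.95023e+13
Lw = 10 * log10(6.95023e+13) = 138.42 dB


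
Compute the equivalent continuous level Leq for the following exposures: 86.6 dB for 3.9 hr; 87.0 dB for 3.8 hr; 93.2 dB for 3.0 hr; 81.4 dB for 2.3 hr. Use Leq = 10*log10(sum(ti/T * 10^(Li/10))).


T_total = 3.9 + 3.8 + 3.0 + 2.3 = 13.0 hr
(3.9/13.0) * 10^(86.6/10) = 1.37126e+08
(3.8/13.0) * 10^(87.0/10) = 1.46501e+08
(3.0/13.0) * 10^(93.2/10) = 4.82145e+08
(2.3/13.0) * 10^(81.4/10) = 2.44222e+07
Sum = 1.37126e+08 + 1.46501e+08 + 4.82145e+08 + 2.44222e+07 = 7.90194e+08
Leq = 10*log10(7.90194e+08) = 88.977 dB


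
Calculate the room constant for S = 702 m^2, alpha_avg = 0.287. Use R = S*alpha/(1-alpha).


R = 702 * 0.287 / (1 - 0.287) = 282.57 m^2


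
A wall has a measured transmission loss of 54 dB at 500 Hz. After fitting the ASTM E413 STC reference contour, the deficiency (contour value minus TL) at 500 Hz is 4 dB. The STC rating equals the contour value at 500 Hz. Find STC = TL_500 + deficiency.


By ASTM E413, STC = value of the fitted reference contour at 500 Hz.
Contour value at 500 Hz = TL_500 + deficiency = 54 + 4 = 58
STC = 58


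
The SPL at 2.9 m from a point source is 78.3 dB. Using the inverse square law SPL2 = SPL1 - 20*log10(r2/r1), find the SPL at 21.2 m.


r2/r1 = 21.2/2.9 = 7.31034
Correction = 20*log10(7.31034) = 17.2788 dB
SPL2 = 78.3 - 17.2788 = 61.021 dB


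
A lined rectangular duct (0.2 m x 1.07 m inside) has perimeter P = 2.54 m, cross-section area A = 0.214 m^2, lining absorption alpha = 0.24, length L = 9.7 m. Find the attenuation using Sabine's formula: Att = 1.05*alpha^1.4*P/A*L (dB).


alpha^1.4 = 0.24^1.4 = 0.135611
Attenuation rate = 1.05 * alpha^1.4 * P / A
= 1.05 * 0.135611 * 2.54 / 0.214 = 1.69007 dB/m
Total Att = 1.69007 * 9.7 = 16.394 dB


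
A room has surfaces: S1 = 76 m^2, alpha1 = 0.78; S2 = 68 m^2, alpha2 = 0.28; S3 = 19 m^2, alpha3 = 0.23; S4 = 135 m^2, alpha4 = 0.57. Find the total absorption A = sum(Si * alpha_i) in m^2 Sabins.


76 * 0.78 = 59.28
68 * 0.28 = 19.04
19 * 0.23 = 4.37
135 * 0.57 = 76.95
A_total = 59.28 + 19.04 + 4.37 + 76.95 = 159.64 m^2


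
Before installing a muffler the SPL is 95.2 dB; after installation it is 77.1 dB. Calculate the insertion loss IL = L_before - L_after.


Insertion loss = SPL without muffler - SPL with muffler
IL = 95.2 - 77.1 = 18.1 dB


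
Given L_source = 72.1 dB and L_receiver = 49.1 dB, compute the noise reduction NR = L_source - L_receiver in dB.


NR = L_source - L_receiver (difference between source and receiving room levels)
NR = 72.1 - 49.1 = 23 dB


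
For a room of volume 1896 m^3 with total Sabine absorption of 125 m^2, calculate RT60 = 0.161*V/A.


RT60 = 0.161 * 1896 / 125 = 2.442 s


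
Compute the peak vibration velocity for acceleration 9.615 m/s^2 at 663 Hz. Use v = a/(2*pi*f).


omega = 2*pi*f = 2*pi*663 = 4165.75 rad/s
v = a / omega = 9.615 / 4165.75 = 0.0023081 m/s


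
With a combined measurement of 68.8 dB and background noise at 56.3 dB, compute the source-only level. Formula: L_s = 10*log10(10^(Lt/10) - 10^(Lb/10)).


10^(68.8/10) = 7.58578e+06
10^(56.3/10) = 426580
Difference = 7.58578e+06 - 426580 = 7.1592e+06
L_source = 10*log10(7.1592e+06) = 68.549 dB


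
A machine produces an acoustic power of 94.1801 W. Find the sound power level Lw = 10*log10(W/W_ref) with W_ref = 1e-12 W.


W / W_ref = 94.1801 / 1e-12 = 9.41801e+13
Lw = 10 * log10(9.41801e+13) = 139.74 dB


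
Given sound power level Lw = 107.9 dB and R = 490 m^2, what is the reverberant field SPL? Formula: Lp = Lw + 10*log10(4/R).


4/R = 4/490 = 0.00816327
Lp = 107.9 + 10*log10(0.00816327) = 87.019 dB


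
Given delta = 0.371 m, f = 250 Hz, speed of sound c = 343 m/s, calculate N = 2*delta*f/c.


N = 2*delta*f/c = 2*delta/lambda, where lambda = c/f
lambda = 343 / 250 = 1.372 m
N = 2 * 0.371 / 1.372 = 0.54082


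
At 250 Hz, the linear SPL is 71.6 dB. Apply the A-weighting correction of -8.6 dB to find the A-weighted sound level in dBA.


A-weighting table: 250 Hz -> -8.6 dB correction
SPL_A = SPL + correction = 71.6 + (-8.6) = 63 dBA


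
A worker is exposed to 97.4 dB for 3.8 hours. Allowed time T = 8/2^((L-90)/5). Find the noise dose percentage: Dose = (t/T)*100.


T_allowed = 8 / 2^((97.4 - 90)/5) = 2.86791 hr
Dose = 3.8 / 2.86791 * 100 = 132.5 %


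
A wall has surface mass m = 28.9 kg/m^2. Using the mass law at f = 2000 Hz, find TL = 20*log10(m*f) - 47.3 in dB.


m * f = 28.9 * 2000 = 57800
20*log10(57800) = 95.2386 dB
TL = 95.2386 - 47.3 = 47.939 dB


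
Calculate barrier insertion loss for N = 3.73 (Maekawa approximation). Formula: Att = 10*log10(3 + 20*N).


3 + 20*N = 3 + 20*3.73 = 77.6
Att = 10*log10(77.6) = 18.899 dB


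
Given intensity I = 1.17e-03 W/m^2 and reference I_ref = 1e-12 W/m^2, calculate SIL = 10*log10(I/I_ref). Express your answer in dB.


I / I_ref = 1.17e-03 / 1e-12 = 1.17e+09
SIL = 10 * log10(1.17e+09) = 90.682 dB


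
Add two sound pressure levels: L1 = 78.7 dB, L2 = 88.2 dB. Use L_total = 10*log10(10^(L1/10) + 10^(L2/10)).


10^(78.7/10) = 7.4131e+07
10^(88.2/10) = 6.60693e+08
Sum = 7.4131e+07 + 6.60693e+08 = 7.34824e+08
L_total = 10*log10(7.34824e+08) = 88.662 dB


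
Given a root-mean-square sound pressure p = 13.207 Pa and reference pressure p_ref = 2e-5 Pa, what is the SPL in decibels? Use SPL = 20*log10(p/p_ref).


p / p_ref = 13.207 / 2e-5 = 660350
SPL = 20 * log10(660350) = 116.4 dB


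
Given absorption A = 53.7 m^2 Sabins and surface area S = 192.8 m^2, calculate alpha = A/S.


Absorption coefficient = absorbed power / incident power
alpha = A / S = 53.7 / 192.8 = 0.27853


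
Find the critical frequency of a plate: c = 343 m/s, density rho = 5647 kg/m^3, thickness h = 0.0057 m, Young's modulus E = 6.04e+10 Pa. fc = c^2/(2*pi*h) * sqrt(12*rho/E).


12*rho/E = 12*5647/6.04e+10 = 1.12192e-06
sqrt(12*rho/E) = sqrt(1.12192e-06) = 0.00105921
c^2/(2*pi*h) = 343^2/(2*pi*0.0057) = 3.28499e+06
fc = 3.28499e+06 * 0.00105921 = 3479.5 Hz


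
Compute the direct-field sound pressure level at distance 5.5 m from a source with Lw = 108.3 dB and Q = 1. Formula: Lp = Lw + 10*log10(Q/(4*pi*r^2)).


4*pi*r^2 = 4*pi*5.5^2 = 380.133 m^2
Q / (4*pi*r^2) = 1 / 380.133 = 0.00263066
Lp = 108.3 + 10*log10(0.00263066) = 82.501 dB


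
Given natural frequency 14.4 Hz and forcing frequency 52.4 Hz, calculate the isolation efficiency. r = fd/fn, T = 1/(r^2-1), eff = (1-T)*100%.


r = 52.4 / 14.4 = 3.63889
r^2 - 1 = 3.63889^2 - 1 = 12.2415
T = 1/12.2415 = 0.0816893
Efficiency = (1 - 0.0816893)*100 = 91.831 %


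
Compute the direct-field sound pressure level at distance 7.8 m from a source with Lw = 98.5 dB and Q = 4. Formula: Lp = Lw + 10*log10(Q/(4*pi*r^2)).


4*pi*r^2 = 4*pi*7.8^2 = 764.538 m^2
Q / (4*pi*r^2) = 4 / 764.538 = 0.00523192
Lp = 98.5 + 10*log10(0.00523192) = 75.687 dB


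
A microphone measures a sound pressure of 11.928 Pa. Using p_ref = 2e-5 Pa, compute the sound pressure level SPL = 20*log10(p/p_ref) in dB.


p / p_ref = 11.928 / 2e-5 = 596400
SPL = 20 * log10(596400) = 115.51 dB


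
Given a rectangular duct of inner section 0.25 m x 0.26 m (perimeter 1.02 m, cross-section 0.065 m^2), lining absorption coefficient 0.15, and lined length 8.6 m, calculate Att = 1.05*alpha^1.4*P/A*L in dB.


alpha^1.4 = 0.15^1.4 = 0.0702308
Attenuation rate = 1.05 * alpha^1.4 * P / A
= 1.05 * 0.0702308 * 1.02 / 0.065 = 1.15719 dB/m
Total Att = 1.15719 * 8.6 = 9.9518 dB


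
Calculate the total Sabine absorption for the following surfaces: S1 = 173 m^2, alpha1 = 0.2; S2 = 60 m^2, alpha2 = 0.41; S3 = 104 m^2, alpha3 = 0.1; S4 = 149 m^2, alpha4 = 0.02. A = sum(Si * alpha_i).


173 * 0.2 = 34.6
60 * 0.41 = 24.6
104 * 0.1 = 10.4
149 * 0.02 = 2.98
A_total = 34.6 + 24.6 + 10.4 + 2.98 = 72.58 m^2


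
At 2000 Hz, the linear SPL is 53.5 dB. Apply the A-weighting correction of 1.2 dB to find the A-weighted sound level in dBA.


A-weighting table: 2000 Hz -> 1.2 dB correction
SPL_A = SPL + correction = 53.5 + (1.2) = 54.7 dBA


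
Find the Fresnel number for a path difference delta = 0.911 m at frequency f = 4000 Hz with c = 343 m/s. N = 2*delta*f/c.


N = 2*delta*f/c = 2*delta/lambda, where lambda = c/f
lambda = 343 / 4000 = 0.08575 m
N = 2 * 0.911 / 0.08575 = 21.248


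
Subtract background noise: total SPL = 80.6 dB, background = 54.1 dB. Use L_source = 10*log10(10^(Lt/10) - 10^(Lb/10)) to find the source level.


10^(80.6/10) = 1.14815e+08
10^(54.1/10) = 257040
Difference = 1.14815e+08 - 257040 = 1.14558e+08
L_source = 10*log10(1.14558e+08) = 80.59 dB


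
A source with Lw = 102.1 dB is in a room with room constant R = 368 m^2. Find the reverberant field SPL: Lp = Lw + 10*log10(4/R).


4/R = 4/368 = 0.0108696
Lp = 102.1 + 10*log10(0.0108696) = 82.462 dB


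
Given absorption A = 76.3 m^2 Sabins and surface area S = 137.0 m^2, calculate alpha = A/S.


Absorption coefficient = absorbed power / incident power
alpha = A / S = 76.3 / 137.0 = 0.55693


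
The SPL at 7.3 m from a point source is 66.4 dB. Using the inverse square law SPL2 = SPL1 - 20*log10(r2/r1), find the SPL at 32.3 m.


r2/r1 = 32.3/7.3 = 4.42466
Correction = 20*log10(4.42466) = 12.9176 dB
SPL2 = 66.4 - 12.9176 = 53.482 dB


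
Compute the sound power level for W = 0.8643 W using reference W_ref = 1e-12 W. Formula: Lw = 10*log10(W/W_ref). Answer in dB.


W / W_ref = 0.8643 / 1e-12 = 8.643e+11
Lw = 10 * log10(8.643e+11) = 119.37 dB


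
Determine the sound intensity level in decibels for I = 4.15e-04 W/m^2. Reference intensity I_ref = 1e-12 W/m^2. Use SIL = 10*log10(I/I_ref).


I / I_ref = 4.15e-04 / 1e-12 = 4.15e+08
SIL = 10 * log10(4.15e+08) = 86.18 dB


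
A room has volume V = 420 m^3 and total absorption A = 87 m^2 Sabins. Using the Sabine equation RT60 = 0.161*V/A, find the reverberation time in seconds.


RT60 = 0.161 * 420 / 87 = 0.77724 s


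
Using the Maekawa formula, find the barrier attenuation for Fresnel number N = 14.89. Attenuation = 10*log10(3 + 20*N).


3 + 20*N = 3 + 20*14.89 = 300.8
Att = 10*log10(300.8) = 24.783 dB


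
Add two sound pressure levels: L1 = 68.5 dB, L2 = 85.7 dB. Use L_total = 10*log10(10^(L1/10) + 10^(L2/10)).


10^(68.5/10) = 7.07946e+06
10^(85.7/10) = 3.71535e+08
Sum = 7.07946e+06 + 3.71535e+08 = 3.78614e+08
L_total = 10*log10(3.78614e+08) = 85.782 dB


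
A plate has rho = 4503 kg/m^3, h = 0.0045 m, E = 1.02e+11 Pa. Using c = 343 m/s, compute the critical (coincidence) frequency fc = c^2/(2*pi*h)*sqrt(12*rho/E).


12*rho/E = 12*4503/1.02e+11 = 5.29765e-07
sqrt(12*rho/E) = sqrt(5.29765e-07) = 0.00072785
c^2/(2*pi*h) = 343^2/(2*pi*0.0045) = 4.16098e+06
fc = 4.16098e+06 * 0.00072785 = 3028.6 Hz


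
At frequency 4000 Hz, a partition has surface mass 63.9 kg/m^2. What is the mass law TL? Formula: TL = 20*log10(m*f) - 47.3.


m * f = 63.9 * 4000 = 255600
20*log10(255600) = 108.151 dB
TL = 108.151 - 47.3 = 60.851 dB


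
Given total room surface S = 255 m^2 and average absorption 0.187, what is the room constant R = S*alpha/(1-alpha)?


R = 255 * 0.187 / (1 - 0.187) = 58.653 m^2


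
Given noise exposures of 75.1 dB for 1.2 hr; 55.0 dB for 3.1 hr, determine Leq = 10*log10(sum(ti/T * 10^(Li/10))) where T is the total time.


T_total = 1.2 + 3.1 = 4.3 hr
(1.2/4.3) * 10^(75.1/10) = 9.03052e+06
(3.1/4.3) * 10^(55.0/10) = 227978
Sum = 9.03052e+06 + 227978 = 9.2585e+06
Leq = 10*log10(9.2585e+06) = 69.665 dB


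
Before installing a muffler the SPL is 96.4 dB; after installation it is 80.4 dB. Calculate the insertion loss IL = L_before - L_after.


Insertion loss = SPL without muffler - SPL with muffler
IL = 96.4 - 80.4 = 16 dB


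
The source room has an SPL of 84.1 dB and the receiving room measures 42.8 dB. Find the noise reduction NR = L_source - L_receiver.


NR = L_source - L_receiver (difference between source and receiving room levels)
NR = 84.1 - 42.8 = 41.3 dB


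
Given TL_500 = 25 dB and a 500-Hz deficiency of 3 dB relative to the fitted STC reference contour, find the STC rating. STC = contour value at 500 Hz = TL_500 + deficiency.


By ASTM E413, STC = value of the fitted reference contour at 500 Hz.
Contour value at 500 Hz = TL_500 + deficiency = 25 + 3 = 28
STC = 28


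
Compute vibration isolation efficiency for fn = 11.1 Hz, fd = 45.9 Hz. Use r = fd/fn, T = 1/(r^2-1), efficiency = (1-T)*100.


r = 45.9 / 11.1 = 4.13514
r^2 - 1 = 4.13514^2 - 1 = 16.0994
T = 1/16.0994 = 0.0621141
Efficiency = (1 - 0.0621141)*100 = 93.789 %


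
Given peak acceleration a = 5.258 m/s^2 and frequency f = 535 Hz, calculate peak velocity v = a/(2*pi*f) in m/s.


omega = 2*pi*f = 2*pi*535 = 3361.5 rad/s
v = a / omega = 5.258 / 3361.5 = 0.0015642 m/s


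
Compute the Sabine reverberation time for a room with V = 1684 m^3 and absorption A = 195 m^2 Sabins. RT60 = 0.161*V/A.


RT60 = 0.161 * 1684 / 195 = 1.3904 s


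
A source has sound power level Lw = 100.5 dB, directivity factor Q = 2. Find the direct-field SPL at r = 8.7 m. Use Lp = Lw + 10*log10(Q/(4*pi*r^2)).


4*pi*r^2 = 4*pi*8.7^2 = 951.149 m^2
Q / (4*pi*r^2) = 2 / 951.149 = 0.00210272
Lp = 100.5 + 10*log10(0.00210272) = 73.728 dB


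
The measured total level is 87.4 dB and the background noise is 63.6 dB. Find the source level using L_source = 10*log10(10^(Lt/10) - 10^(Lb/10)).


10^(87.4/10) = 5.49541e+08
10^(63.6/10) = 2.29087e+06
Difference = 5.49541e+08 - 2.29087e+06 = 5.4725e+08
L_source = 10*log10(5.4725e+08) = 87.382 dB


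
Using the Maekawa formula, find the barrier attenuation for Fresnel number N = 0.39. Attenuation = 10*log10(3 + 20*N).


3 + 20*N = 3 + 20*0.39 = 10.8
Att = 10*log10(10.8) = 10.334 dB


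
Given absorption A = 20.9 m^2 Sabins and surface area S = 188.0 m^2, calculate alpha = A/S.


Absorption coefficient = absorbed power / incident power
alpha = A / S = 20.9 / 188.0 = 0.11117


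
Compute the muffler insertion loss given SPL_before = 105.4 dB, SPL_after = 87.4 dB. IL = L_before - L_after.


Insertion loss = SPL without muffler - SPL with muffler
IL = 105.4 - 87.4 = 18 dB


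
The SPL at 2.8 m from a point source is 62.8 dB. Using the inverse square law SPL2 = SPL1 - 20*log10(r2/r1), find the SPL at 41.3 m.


r2/r1 = 41.3/2.8 = 14.75
Correction = 20*log10(14.75) = 23.3758 dB
SPL2 = 62.8 - 23.3758 = 39.424 dB


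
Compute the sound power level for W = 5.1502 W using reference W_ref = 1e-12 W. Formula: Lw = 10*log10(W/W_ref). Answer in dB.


W / W_ref = 5.1502 / 1e-12 = 5.1502e+12
Lw = 10 * log10(5.1502e+12) = 127.12 dB


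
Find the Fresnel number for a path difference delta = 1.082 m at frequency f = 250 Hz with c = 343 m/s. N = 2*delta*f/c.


N = 2*delta*f/c = 2*delta/lambda, where lambda = c/f
lambda = 343 / 250 = 1.372 m
N = 2 * 1.082 / 1.372 = 1.5773


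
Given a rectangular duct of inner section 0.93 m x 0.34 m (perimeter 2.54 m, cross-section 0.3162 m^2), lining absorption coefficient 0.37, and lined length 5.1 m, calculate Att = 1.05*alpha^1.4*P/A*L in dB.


alpha^1.4 = 0.37^1.4 = 0.248589
Attenuation rate = 1.05 * alpha^1.4 * P / A
= 1.05 * 0.248589 * 2.54 / 0.3162 = 2.09673 dB/m
Total Att = 2.09673 * 5.1 = 10.693 dB


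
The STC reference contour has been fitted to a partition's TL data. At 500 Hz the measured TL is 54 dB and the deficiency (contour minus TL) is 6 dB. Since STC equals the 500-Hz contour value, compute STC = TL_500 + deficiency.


By ASTM E413, STC = value of the fitted reference contour at 500 Hz.
Contour value at 500 Hz = TL_500 + deficiency = 54 + 6 = 60
STC = 60


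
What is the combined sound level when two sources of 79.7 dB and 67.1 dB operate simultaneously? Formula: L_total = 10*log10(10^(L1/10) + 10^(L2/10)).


10^(79.7/10) = 9.33254e+07
10^(67.1/10) = 5.12861e+06
Sum = 9.33254e+07 + 5.12861e+06 = 9.8454e+07
L_total = 10*log10(9.8454e+07) = 79.932 dB


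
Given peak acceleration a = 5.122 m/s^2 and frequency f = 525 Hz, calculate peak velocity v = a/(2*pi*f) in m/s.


omega = 2*pi*f = 2*pi*525 = 3298.67 rad/s
v = a / omega = 5.122 / 3298.67 = 0.0015527 m/s


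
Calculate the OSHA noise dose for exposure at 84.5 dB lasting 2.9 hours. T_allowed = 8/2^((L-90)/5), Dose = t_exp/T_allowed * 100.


T_allowed = 8 / 2^((84.5 - 90)/5) = 17.1484 hr
Dose = 2.9 / 17.1484 * 100 = 16.911 %


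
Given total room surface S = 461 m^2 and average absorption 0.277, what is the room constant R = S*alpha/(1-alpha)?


R = 461 * 0.277 / (1 - 0.277) = 176.62 m^2


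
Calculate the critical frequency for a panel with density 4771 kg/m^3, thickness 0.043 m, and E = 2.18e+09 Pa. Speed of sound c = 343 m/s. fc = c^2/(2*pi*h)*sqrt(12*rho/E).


12*rho/E = 12*4771/2.18e+09 = 2.62624e-05
sqrt(12*rho/E) = sqrt(2.62624e-05) = 0.00512469
c^2/(2*pi*h) = 343^2/(2*pi*0.043) = 435452
fc = 435452 * 0.00512469 = 2231.6 Hz


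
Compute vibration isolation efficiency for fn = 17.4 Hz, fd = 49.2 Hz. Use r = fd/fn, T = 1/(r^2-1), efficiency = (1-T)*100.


r = 49.2 / 17.4 = 2.82759
r^2 - 1 = 2.82759^2 - 1 = 6.99527
T = 1/6.99527 = 0.142954
Efficiency = (1 - 0.142954)*100 = 85.705 %


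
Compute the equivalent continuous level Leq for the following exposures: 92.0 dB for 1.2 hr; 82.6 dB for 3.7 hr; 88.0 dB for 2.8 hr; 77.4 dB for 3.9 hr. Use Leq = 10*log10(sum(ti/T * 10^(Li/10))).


T_total = 1.2 + 3.7 + 2.8 + 3.9 = 11.6 hr
(1.2/11.6) * 10^(92.0/10) = 1.63954e+08
(3.7/11.6) * 10^(82.6/10) = 5.80422e+07
(2.8/11.6) * 10^(88.0/10) = 1.523e+08
(3.9/11.6) * 10^(77.4/10) = 1.84759e+07
Sum = 1.63954e+08 + 5.80422e+07 + 1.523e+08 + 1.84759e+07 = 3.92772e+08
Leq = 10*log10(3.92772e+08) = 85.941 dB


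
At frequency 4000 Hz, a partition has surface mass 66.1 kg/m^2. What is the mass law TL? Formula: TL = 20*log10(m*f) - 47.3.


m * f = 66.1 * 4000 = 264400
20*log10(264400) = 108.445 dB
TL = 108.445 - 47.3 = 61.145 dB


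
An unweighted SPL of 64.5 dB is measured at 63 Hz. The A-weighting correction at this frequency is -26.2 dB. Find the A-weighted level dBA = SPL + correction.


A-weighting table: 63 Hz -> -26.2 dB correction
SPL_A = SPL + correction = 64.5 + (-26.2) = 38.3 dBA


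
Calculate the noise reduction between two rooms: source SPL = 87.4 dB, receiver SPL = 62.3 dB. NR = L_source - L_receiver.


NR = L_source - L_receiver (difference between source and receiving room levels)
NR = 87.4 - 62.3 = 25.1 dB


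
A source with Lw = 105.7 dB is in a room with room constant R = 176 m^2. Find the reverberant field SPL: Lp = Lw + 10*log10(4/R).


4/R = 4/176 = 0.0227273
Lp = 105.7 + 10*log10(0.0227273) = 89.265 dB


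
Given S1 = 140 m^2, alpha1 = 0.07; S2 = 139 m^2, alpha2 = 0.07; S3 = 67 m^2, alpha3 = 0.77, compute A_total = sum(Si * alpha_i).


140 * 0.07 = 9.8
139 * 0.07 = 9.73
67 * 0.77 = 51.59
A_total = 9.8 + 9.73 + 51.59 = 71.12 m^2


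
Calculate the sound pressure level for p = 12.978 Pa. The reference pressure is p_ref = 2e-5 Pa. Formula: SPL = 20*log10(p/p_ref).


p / p_ref = 12.978 / 2e-5 = 648900
SPL = 20 * log10(648900) = 116.24 dB


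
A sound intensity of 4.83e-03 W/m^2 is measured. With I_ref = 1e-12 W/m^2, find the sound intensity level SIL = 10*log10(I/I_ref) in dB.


I / I_ref = 4.83e-03 / 1e-12 = 4.83e+09
SIL = 10 * log10(4.83e+09) = 96.839 dB


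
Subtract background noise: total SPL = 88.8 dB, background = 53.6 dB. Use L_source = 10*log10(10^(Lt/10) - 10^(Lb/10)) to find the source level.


10^(88.8/10) = 7.58578e+08
10^(53.6/10) = 229087
Difference = 7.58578e+08 - 229087 = 7.58349e+08
L_source = 10*log10(7.58349e+08) = 88.799 dB


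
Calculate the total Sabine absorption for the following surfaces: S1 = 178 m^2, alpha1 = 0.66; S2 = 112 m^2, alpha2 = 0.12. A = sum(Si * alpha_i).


178 * 0.66 = 117.48
112 * 0.12 = 13.44
A_total = 117.48 + 13.44 = 130.92 m^2


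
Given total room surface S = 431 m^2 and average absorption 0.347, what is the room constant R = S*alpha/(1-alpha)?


R = 431 * 0.347 / (1 - 0.347) = 229.03 m^2


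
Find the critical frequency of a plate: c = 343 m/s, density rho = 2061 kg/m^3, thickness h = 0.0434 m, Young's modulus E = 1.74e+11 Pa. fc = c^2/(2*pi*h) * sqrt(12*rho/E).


12*rho/E = 12*2061/1.74e+11 = 1.42138e-07
sqrt(12*rho/E) = sqrt(1.42138e-07) = 0.000377012
c^2/(2*pi*h) = 343^2/(2*pi*0.0434) = 431438
fc = 431438 * 0.000377012 = 162.66 Hz


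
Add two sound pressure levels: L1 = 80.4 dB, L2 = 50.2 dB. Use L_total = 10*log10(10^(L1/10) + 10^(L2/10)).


10^(80.4/10) = 1.09648e+08
10^(50.2/10) = 104713
Sum = 1.09648e+08 + 104713 = 1.09753e+08
L_total = 10*log10(1.09753e+08) = 80.404 dB


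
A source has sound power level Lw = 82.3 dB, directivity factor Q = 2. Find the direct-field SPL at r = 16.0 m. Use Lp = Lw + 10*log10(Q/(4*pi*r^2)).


4*pi*r^2 = 4*pi*16.0^2 = 3216.99 m^2
Q / (4*pi*r^2) = 2 / 3216.99 = 0.000621699
Lp = 82.3 + 10*log10(0.000621699) = 50.236 dB


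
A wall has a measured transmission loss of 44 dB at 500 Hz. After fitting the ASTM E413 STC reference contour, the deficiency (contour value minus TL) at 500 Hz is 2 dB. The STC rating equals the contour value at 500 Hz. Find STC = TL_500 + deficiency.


By ASTM E413, STC = value of the fitted reference contour at 500 Hz.
Contour value at 500 Hz = TL_500 + deficiency = 44 + 2 = 46
STC = 46


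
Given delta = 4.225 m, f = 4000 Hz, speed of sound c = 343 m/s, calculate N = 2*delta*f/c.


N = 2*delta*f/c = 2*delta/lambda, where lambda = c/f
lambda = 343 / 4000 = 0.08575 m
N = 2 * 4.225 / 0.08575 = 98.542


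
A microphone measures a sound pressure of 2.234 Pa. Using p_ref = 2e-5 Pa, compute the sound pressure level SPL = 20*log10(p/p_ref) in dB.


p / p_ref = 2.234 / 2e-5 = 111700
SPL = 20 * log10(111700) = 100.96 dB


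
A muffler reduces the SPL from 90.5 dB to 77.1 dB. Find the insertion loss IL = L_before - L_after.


Insertion loss = SPL without muffler - SPL with muffler
IL = 90.5 - 77.1 = 13.4 dB


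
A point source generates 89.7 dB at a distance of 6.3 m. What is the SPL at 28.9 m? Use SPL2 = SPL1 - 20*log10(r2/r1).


r2/r1 = 28.9/6.3 = 4.5873
Correction = 20*log10(4.5873) = 13.2311 dB
SPL2 = 89.7 - 13.2311 = 76.469 dB


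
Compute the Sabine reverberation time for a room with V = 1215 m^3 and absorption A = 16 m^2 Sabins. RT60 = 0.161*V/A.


RT60 = 0.161 * 1215 / 16 = 12.226 s


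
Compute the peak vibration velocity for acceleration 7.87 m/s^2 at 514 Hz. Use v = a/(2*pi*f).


omega = 2*pi*f = 2*pi*514 = 3229.56 rad/s
v = a / omega = 7.87 / 3229.56 = 0.0024369 m/s


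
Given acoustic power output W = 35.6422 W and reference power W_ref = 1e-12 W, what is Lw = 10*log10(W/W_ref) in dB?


W / W_ref = 35.6422 / 1e-12 = 3.56422e+13
Lw = 10 * log10(3.56422e+13) = 135.52 dB


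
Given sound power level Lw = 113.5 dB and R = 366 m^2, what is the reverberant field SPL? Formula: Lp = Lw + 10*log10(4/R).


4/R = 4/366 = 0.010929
Lp = 113.5 + 10*log10(0.010929) = 93.886 dB


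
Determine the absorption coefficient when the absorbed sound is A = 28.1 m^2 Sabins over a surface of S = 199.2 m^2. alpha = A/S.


Absorption coefficient = absorbed power / incident power
alpha = A / S = 28.1 / 199.2 = 0.14106


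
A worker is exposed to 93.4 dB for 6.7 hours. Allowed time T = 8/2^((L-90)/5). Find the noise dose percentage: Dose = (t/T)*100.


T_allowed = 8 / 2^((93.4 - 90)/5) = 4.99332 hr
Dose = 6.7 / 4.99332 * 100 = 134.18 %


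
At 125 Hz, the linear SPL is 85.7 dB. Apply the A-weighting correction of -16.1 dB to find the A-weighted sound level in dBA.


A-weighting table: 125 Hz -> -16.1 dB correction
SPL_A = SPL + correction = 85.7 + (-16.1) = 69.6 dBA


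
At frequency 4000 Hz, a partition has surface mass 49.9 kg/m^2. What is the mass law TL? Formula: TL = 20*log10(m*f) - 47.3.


m * f = 49.9 * 4000 = 199600
20*log10(199600) = 106.003 dB
TL = 106.003 - 47.3 = 58.703 dB


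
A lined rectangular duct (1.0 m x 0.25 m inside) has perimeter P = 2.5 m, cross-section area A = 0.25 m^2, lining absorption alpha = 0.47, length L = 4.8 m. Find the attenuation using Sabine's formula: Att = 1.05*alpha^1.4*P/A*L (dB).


alpha^1.4 = 0.47^1.4 = 0.347486
Attenuation rate = 1.05 * alpha^1.4 * P / A
= 1.05 * 0.347486 * 2.5 / 0.25 = 3.6486 dB/m
Total Att = 3.6486 * 4.8 = 17.513 dB


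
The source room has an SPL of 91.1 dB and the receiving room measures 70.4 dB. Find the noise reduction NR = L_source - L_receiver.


NR = L_source - L_receiver (difference between source and receiving room levels)
NR = 91.1 - 70.4 = 20.7 dB


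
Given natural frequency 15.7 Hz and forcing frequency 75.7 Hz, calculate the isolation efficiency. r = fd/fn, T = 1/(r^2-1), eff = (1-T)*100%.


r = 75.7 / 15.7 = 4.82166
r^2 - 1 = 4.82166^2 - 1 = 22.2484
T = 1/22.2484 = 0.0449471
Efficiency = (1 - 0.0449471)*100 = 95.505 %


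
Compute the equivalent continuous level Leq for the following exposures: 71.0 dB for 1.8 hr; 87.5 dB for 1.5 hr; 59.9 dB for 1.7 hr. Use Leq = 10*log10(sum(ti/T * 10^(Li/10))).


T_total = 1.8 + 1.5 + 1.7 = 5.0 hr
(1.8/5.0) * 10^(71.0/10) = 4.53213e+06
(1.5/5.0) * 10^(87.5/10) = 1.68702e+08
(1.7/5.0) * 10^(59.9/10) = 332261
Sum = 4.53213e+06 + 1.68702e+08 + 332261 = 1.73566e+08
Leq = 10*log10(1.73566e+08) = 82.395 dB


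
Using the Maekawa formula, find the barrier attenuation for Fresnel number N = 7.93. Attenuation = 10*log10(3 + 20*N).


3 + 20*N = 3 + 20*7.93 = 161.6
Att = 10*log10(161.6) = 22.084 dB


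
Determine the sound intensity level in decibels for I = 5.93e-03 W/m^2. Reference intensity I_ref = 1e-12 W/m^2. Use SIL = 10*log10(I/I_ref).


I / I_ref = 5.93e-03 / 1e-12 = 5.93e+09
SIL = 10 * log10(5.93e+09) = 97.731 dB


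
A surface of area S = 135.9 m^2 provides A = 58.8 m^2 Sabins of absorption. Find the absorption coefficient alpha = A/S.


Absorption coefficient = absorbed power / incident power
alpha = A / S = 58.8 / 135.9 = 0.43267


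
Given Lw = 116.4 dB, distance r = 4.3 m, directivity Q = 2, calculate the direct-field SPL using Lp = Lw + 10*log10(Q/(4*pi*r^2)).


4*pi*r^2 = 4*pi*4.3^2 = 232.352 m^2
Q / (4*pi*r^2) = 2 / 232.352 = 0.00860763
Lp = 116.4 + 10*log10(0.00860763) = 95.749 dB


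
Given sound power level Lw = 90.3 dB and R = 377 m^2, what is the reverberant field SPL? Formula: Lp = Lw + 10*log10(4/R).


4/R = 4/377 = 0.0106101
Lp = 90.3 + 10*log10(0.0106101) = 70.557 dB


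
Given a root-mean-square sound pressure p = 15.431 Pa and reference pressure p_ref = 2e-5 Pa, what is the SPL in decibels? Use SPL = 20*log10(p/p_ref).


p / p_ref = 15.431 / 2e-5 = 771550
SPL = 20 * log10(771550) = 117.75 dB


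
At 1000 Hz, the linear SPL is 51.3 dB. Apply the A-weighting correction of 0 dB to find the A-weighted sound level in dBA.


A-weighting table: 1000 Hz -> 0 dB correction
SPL_A = SPL + correction = 51.3 + (0) = 51.3 dBA


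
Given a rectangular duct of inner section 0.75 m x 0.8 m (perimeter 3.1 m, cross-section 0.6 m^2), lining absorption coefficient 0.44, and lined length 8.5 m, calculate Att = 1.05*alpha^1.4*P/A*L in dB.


alpha^1.4 = 0.44^1.4 = 0.316835
Attenuation rate = 1.05 * alpha^1.4 * P / A
= 1.05 * 0.316835 * 3.1 / 0.6 = 1.71883 dB/m
Total Att = 1.71883 * 8.5 = 14.61 dB


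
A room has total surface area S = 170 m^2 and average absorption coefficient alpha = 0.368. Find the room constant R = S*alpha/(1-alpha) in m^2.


R = 170 * 0.368 / (1 - 0.368) = 98.987 m^2


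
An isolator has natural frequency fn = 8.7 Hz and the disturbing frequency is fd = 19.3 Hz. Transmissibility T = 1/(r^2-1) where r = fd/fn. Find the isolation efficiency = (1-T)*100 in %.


r = 19.3 / 8.7 = 2.21839
r^2 - 1 = 2.21839^2 - 1 = 3.92125
T = 1/3.92125 = 0.255021
Efficiency = (1 - 0.255021)*100 = 74.498 %


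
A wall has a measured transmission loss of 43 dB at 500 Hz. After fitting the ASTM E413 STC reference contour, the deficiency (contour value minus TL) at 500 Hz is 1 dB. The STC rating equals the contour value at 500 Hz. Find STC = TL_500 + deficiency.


By ASTM E413, STC = value of the fitted reference contour at 500 Hz.
Contour value at 500 Hz = TL_500 + deficiency = 43 + 1 = 44
STC = 44


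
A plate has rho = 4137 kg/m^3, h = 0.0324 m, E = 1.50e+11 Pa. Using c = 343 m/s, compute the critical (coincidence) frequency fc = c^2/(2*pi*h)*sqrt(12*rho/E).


12*rho/E = 12*4137/1.50e+11 = 3.3096e-07
sqrt(12*rho/E) = sqrt(3.3096e-07) = 0.000575291
c^2/(2*pi*h) = 343^2/(2*pi*0.0324) = 577914
fc = 577914 * 0.000575291 = 332.47 Hz


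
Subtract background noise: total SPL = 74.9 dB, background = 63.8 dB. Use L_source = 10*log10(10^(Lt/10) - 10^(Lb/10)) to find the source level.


10^(74.9/10) = 3.0903e+07
10^(63.8/10) = 2.39883e+06
Difference = 3.0903e+07 - 2.39883e+06 = 2.85042e+07
L_source = 10*log10(2.85042e+07) = 74.549 dB


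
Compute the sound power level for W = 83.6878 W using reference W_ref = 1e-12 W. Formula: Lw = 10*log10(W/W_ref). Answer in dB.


W / W_ref = 83.6878 / 1e-12 = 8.36878e+13
Lw = 10 * log10(8.36878e+13) = 139.23 dB


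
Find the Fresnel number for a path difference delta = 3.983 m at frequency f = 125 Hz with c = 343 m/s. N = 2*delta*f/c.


N = 2*delta*f/c = 2*delta/lambda, where lambda = c/f
lambda = 343 / 125 = 2.744 m
N = 2 * 3.983 / 2.744 = 2.9031


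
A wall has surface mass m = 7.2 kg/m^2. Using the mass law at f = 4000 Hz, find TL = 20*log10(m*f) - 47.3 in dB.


m * f = 7.2 * 4000 = 28800
20*log10(28800) = 89.1878 dB
TL = 89.1878 - 47.3 = 41.888 dB


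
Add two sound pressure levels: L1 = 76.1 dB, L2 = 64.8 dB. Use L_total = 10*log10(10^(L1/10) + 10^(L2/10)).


10^(76.1/10) = 4.0738e+07
10^(64.8/10) = 3.01995e+06
Sum = 4.0738e+07 + 3.01995e+06 = 4.3758e+07
L_total = 10*log10(4.3758e+07) = 76.411 dB


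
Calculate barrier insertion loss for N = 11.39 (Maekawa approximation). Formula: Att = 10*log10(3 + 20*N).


3 + 20*N = 3 + 20*11.39 = 230.8
Att = 10*log10(230.8) = 23.632 dB


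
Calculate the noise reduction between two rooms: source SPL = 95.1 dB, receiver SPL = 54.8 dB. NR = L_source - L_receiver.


NR = L_source - L_receiver (difference between source and receiving room levels)
NR = 95.1 - 54.8 = 40.3 dB
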